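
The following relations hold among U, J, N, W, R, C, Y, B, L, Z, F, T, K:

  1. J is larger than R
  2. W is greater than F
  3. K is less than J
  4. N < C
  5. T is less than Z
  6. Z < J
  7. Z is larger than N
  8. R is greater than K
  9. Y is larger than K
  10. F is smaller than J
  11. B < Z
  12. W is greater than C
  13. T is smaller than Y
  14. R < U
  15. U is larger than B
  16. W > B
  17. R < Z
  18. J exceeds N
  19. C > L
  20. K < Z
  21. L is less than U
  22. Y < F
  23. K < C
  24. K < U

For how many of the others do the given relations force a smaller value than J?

8

Directly below J: K, R, N, F, Z.
One step further: T, B, Y (8 so far).
Nothing else is reachable below J; 8 in all.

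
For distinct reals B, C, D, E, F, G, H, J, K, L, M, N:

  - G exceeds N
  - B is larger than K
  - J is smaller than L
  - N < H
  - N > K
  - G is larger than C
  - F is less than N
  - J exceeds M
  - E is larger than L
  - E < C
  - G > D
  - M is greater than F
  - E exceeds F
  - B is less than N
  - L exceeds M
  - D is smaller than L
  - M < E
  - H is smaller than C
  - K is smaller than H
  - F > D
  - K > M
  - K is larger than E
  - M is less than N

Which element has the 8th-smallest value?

Chaining the given pairs: D < F < M < J < L < E < K < B < N < H < C < G.
The 8th smallest is B.

B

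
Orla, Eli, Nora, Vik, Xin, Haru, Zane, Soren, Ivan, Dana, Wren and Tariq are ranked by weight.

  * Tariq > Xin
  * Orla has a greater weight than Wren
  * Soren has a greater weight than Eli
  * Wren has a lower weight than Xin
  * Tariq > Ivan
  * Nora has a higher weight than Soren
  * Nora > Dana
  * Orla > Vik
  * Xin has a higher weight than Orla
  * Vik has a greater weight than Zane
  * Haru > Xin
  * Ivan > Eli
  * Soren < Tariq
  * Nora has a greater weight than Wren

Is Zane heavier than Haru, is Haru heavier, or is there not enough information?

Haru

The relevant relations are Zane < Vik; Vik < Orla; Orla < Xin; Xin < Haru.
Chaining these gives Zane < Vik < Orla < Xin < Haru.
So Haru is heavier.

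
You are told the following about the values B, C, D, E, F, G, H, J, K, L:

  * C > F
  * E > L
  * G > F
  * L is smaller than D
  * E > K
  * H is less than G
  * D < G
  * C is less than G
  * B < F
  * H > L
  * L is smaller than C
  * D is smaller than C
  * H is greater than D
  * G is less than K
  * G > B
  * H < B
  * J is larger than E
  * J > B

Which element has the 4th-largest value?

G

The consecutive relations fix a unique order: L < D < H < B < F < C < G < K < E < J.
Counting 4 from the largest end gives G.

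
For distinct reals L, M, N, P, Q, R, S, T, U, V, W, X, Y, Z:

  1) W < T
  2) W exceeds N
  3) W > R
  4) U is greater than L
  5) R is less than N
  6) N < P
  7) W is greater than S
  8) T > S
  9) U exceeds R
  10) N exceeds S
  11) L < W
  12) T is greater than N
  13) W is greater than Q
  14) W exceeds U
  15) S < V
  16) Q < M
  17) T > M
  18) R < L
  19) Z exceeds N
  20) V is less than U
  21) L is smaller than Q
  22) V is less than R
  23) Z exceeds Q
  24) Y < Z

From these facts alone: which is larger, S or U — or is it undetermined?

Link the given pairs in sequence: S < V; V < R; R < L; L < U.
Chaining these gives S < V < R < L < U.
So U is larger.

U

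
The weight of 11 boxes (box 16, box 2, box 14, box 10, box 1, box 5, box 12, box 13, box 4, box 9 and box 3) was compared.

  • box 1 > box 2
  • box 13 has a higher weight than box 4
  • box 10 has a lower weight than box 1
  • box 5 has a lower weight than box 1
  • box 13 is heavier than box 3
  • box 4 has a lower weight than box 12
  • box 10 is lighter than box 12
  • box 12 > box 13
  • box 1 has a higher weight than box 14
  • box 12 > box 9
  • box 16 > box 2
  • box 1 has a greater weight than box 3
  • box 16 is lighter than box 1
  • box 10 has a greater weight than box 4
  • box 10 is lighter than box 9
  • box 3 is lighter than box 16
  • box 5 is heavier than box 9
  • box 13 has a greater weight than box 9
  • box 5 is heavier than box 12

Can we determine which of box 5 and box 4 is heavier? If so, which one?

box 5

Following the relations from box 4: box 4 < box 10 < box 9 < box 13 < box 12 < box 5.
So box 5 is heavier.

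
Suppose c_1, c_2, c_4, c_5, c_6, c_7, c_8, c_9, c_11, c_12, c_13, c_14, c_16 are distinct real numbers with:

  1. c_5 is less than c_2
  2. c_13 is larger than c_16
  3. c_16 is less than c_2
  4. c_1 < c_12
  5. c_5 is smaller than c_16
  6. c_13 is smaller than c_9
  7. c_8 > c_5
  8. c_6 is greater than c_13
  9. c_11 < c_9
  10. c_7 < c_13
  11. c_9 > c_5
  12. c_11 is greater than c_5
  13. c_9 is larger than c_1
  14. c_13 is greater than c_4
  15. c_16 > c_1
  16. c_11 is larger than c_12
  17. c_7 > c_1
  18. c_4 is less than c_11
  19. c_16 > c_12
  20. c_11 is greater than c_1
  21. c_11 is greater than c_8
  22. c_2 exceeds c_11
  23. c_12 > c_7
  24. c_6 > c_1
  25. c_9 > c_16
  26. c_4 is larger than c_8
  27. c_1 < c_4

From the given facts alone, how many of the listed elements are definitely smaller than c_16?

4

Directly below c_16: c_1, c_5, c_12.
One step further: c_7 (4 so far).
Nothing else is reachable below c_16; 4 in all.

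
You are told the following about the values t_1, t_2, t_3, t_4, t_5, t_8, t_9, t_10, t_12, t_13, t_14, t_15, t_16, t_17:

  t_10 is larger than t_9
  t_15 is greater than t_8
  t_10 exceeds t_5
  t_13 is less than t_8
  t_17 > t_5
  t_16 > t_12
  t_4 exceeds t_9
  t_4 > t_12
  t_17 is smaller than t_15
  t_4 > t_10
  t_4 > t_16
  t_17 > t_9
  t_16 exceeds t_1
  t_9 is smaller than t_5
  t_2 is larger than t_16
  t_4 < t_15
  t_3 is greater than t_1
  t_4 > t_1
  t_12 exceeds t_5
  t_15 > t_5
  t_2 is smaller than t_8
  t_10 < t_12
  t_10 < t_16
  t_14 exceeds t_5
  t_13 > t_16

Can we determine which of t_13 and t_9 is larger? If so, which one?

t_9 < t_5 < t_12 < t_16 < t_13, by transitivity through t_5, t_12, t_16.
So t_13 is larger.

t_13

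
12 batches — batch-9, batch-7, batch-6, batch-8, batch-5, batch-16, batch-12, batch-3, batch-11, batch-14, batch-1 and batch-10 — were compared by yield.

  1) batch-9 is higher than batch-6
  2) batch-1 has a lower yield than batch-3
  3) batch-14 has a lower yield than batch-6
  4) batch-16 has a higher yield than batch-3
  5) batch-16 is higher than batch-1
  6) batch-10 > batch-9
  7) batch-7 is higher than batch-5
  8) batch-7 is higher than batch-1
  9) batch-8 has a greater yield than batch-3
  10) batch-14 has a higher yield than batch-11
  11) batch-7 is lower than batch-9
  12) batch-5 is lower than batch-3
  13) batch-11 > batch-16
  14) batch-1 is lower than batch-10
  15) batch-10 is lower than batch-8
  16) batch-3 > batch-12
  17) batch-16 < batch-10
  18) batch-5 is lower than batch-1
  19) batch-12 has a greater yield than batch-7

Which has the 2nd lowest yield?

batch-1

The consecutive relations fix a unique order: batch-5 < batch-1 < batch-7 < batch-12 < batch-3 < batch-16 < batch-11 < batch-14 < batch-6 < batch-9 < batch-10 < batch-8.
Counting 2 from the smallest end gives batch-1.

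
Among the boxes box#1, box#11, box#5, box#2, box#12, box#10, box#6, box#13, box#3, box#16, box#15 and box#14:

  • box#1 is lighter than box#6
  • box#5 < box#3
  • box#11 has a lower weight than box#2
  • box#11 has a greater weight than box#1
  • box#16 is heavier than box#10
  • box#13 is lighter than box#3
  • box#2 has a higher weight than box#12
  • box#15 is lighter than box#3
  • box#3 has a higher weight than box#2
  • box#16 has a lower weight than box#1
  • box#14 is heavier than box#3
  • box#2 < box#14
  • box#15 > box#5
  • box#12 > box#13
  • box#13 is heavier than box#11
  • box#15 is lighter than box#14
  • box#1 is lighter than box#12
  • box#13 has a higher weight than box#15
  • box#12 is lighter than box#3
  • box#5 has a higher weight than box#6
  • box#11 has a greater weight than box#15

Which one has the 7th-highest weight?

Chaining the given pairs: box#10 < box#16 < box#1 < box#6 < box#5 < box#15 < box#11 < box#13 < box#12 < box#2 < box#3 < box#14.
The 7th largest is box#15.

box#15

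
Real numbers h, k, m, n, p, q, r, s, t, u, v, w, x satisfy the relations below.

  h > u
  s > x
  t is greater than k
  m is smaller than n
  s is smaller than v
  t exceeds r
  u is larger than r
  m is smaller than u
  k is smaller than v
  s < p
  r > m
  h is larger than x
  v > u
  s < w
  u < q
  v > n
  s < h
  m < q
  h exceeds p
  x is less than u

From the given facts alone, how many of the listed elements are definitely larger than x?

Directly above x: u, s, h.
One step further: p, q, v, w (7 so far).
Nothing else is reachable above x; 7 in all.

7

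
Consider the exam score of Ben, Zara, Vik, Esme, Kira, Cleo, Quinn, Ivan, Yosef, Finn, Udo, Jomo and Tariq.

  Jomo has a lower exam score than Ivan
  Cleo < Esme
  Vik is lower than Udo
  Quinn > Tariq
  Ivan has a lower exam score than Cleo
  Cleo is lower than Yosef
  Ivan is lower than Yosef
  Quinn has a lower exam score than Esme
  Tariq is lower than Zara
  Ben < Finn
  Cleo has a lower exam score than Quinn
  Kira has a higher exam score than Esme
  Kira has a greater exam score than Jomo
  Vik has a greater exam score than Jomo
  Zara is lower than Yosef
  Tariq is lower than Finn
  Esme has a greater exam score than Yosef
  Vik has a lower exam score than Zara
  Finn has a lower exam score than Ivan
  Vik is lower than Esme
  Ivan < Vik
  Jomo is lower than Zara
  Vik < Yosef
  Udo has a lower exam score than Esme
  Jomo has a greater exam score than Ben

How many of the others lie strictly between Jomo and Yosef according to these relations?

The relations place Jomo below Yosef. An element lies strictly between them when it is forced above Jomo and also forced below Yosef.
Above Jomo: {Ivan, Vik, Cleo, Zara, Quinn, Udo, Esme, Kira}. Below Yosef: {Tariq, Ben, Finn, Ivan, Vik, Cleo, Zara}.
Intersection: {Ivan, Vik, Cleo, Zara} — 4.

4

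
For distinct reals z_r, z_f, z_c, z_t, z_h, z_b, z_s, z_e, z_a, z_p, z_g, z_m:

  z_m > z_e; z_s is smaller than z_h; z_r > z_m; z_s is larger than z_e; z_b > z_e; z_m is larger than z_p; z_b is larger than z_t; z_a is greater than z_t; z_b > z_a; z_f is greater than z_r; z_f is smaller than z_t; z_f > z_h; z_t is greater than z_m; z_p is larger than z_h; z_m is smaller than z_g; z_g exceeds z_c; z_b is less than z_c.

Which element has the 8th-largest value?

z_m

The consecutive relations fix a unique order: z_e < z_s < z_h < z_p < z_m < z_r < z_f < z_t < z_a < z_b < z_c < z_g.
Counting 8 from the largest end gives z_m.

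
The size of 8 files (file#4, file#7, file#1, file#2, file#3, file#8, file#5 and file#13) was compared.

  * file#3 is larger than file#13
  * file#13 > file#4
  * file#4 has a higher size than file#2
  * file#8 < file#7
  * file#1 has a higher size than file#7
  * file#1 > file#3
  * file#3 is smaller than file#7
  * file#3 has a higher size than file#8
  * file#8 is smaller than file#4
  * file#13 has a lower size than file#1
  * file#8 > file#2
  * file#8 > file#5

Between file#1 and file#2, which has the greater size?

file#1

The relevant relations are file#2 < file#8; file#8 < file#4; file#4 < file#13; file#13 < file#3; file#3 < file#7; file#7 < file#1.
Chaining these gives file#2 < file#8 < file#4 < file#13 < file#3 < file#7 < file#1.
So file#2 < file#1; file#1 is the larger of the two.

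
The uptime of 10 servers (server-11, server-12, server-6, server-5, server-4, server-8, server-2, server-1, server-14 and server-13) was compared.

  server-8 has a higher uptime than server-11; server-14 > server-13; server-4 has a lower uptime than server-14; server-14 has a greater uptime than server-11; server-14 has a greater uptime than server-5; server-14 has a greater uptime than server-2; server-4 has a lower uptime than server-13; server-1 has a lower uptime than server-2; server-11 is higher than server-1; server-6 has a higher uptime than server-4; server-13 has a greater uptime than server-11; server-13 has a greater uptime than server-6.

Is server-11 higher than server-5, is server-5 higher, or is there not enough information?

undetermined

Following every chain through server-11: above server-11 we get server-13, server-8, server-14; below server-11 we get server-1.
server-5 is not reached, and no chain runs the other way from server-5 to server-11.
So the given relations leave the order of server-11 and server-5 undetermined.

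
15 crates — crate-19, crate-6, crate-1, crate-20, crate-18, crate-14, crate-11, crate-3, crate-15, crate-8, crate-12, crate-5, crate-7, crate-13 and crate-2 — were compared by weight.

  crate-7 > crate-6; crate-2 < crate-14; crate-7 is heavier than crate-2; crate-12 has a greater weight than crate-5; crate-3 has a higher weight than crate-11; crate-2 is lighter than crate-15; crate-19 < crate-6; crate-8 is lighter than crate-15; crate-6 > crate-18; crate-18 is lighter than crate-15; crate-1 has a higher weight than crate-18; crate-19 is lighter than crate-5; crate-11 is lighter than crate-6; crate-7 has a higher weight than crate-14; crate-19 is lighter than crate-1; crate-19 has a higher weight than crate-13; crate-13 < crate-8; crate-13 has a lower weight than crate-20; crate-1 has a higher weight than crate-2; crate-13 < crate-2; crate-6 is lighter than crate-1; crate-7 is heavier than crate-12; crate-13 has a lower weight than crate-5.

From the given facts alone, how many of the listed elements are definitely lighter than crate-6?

The elements the relations force below crate-6 are crate-13, crate-19, crate-11, crate-18 — no chain reaches any other.
That is 4.

4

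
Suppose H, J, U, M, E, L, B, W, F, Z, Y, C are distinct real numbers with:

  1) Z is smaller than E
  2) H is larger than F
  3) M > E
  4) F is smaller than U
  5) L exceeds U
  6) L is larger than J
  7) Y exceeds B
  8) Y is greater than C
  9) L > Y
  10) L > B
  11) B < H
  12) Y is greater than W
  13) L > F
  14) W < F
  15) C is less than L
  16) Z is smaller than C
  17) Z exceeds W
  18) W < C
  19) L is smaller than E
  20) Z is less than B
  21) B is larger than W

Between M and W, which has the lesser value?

W < Z and Z < B give W < B.
With B < Y: W < Z < B < Y.
With Y < L: W < Z < B < Y < L.
With L < E: W < Z < B < Y < L < E.
With E < M: W < Z < B < Y < L < E < M.
So W < M; W is the smaller of the two.

W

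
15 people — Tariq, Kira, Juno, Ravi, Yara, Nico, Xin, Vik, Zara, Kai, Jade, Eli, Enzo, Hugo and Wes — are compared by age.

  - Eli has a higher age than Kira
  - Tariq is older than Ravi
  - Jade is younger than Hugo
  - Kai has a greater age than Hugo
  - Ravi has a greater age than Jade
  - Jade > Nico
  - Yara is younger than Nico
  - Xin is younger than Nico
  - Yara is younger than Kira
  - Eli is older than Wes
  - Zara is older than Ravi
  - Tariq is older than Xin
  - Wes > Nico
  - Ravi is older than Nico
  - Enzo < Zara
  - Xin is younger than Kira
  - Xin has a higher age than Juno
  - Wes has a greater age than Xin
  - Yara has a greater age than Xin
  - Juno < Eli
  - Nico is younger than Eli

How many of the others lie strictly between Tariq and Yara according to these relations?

The relations place Yara below Tariq. An element lies strictly between them when it is forced above Yara and also forced below Tariq.
Above Yara: {Nico, Jade, Hugo, Kai, Wes, Ravi, Zara, Kira, Eli}. Below Tariq: {Juno, Xin, Nico, Jade, Ravi}.
Intersection: {Nico, Jade, Ravi} — 3.

3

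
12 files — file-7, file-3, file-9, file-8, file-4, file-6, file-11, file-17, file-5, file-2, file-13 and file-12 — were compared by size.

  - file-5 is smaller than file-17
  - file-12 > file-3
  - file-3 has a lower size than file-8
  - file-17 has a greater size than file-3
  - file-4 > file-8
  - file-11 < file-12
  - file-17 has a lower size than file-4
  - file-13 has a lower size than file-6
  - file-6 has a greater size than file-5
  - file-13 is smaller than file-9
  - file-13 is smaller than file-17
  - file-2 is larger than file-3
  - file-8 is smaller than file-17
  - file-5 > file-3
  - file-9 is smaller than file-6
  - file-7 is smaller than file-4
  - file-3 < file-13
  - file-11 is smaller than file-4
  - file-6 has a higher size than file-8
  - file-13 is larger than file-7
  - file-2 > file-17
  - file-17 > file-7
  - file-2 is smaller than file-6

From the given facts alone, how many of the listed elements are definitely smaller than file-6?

8

The elements the relations force below file-6 are file-3, file-5, file-8, file-7, file-13, file-17, file-9, file-2 — no chain reaches any other.
That is 8.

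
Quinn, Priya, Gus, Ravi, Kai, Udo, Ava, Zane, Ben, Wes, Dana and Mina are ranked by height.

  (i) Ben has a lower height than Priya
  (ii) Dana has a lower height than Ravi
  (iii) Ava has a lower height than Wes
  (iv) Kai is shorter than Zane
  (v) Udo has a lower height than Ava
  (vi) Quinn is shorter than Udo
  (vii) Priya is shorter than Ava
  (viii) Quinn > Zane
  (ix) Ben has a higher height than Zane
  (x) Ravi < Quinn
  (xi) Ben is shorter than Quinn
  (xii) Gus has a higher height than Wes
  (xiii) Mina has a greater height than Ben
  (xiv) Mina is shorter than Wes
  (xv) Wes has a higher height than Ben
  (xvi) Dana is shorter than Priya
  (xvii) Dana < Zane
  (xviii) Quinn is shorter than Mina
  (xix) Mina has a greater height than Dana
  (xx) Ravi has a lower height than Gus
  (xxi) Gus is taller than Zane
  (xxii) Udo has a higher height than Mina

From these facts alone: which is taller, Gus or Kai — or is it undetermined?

Gus

Chaining the given relations: Kai < Zane < Ben < Quinn < Udo < Ava < Wes < Gus.
So Gus is taller.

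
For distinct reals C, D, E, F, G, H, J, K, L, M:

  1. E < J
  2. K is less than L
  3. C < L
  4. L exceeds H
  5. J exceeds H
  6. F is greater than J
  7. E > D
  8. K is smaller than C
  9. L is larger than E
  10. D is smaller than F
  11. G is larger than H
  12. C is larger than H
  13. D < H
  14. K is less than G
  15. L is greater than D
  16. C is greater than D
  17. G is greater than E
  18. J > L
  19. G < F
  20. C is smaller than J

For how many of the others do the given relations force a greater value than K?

From K the given relations immediately reach G, C, L.
From those, J, F — 5 in total.
Nothing else is reachable above K; 5 in all.

5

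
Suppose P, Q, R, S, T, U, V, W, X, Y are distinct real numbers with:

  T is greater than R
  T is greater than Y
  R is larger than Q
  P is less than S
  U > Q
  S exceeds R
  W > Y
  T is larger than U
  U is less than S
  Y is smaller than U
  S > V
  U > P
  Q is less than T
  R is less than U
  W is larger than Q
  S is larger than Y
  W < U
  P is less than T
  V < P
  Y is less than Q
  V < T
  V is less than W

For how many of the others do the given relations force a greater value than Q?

From Q the given relations immediately reach W, R, U, T.
From those, S — 5 in total.
No other element is forced above Q by the given relations, so the count is 5.

5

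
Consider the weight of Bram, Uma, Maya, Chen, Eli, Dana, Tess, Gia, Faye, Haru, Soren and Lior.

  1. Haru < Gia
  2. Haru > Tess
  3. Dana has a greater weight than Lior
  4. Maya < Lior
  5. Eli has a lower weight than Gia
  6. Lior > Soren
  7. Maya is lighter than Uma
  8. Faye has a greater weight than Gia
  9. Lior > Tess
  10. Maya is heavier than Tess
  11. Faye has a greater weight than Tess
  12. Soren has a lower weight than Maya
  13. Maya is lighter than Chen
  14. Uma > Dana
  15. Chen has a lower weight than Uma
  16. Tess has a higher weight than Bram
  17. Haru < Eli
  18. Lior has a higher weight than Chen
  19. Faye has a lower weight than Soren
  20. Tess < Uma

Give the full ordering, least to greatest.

Bram < Tess < Haru < Eli < Gia < Faye < Soren < Maya < Chen < Lior < Dana < Uma

Nothing is placed below Bram, so it is least; from there Bram < Tess; Tess < Haru; Haru < Eli; Eli < Gia; Gia < Faye; Faye < Soren; Soren < Maya; Maya < Chen; Chen < Lior; Lior < Dana; Dana < Uma, each given directly.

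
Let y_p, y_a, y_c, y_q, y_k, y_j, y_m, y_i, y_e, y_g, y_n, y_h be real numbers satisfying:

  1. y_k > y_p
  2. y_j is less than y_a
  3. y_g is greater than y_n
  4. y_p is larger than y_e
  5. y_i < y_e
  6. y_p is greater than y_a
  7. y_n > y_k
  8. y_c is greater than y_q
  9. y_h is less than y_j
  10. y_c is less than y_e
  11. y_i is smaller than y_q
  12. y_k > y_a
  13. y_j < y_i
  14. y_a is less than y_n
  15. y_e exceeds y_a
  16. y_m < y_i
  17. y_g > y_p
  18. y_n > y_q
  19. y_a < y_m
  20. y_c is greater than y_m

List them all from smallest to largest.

y_h < y_j < y_a < y_m < y_i < y_q < y_c < y_e < y_p < y_k < y_n < y_g

Each adjacent pair is fixed by a given relation: y_h < y_j; y_j < y_a; y_a < y_m; y_m < y_i; y_i < y_q; y_q < y_c; y_c < y_e; y_e < y_p; y_p < y_k; y_k < y_n; y_n < y_g. Chaining them end to end gives the full order.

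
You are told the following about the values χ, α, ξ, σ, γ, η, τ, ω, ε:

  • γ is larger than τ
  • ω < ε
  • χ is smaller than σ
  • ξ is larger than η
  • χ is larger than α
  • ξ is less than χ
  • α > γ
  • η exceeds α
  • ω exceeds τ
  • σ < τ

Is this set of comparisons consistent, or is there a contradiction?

inconsistent

We have τ < γ stated directly, yet also γ < α < η < ξ < χ < σ < τ by chaining the others — so γ < τ. Contradiction.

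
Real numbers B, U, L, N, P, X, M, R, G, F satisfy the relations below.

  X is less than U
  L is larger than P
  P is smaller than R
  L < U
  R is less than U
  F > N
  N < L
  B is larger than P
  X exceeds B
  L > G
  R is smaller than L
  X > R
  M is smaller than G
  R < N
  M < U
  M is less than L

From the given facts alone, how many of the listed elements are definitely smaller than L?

5

From L the given relations immediately reach P, M, R, N, G.
No other element is forced below L by the given relations, so the count is 5.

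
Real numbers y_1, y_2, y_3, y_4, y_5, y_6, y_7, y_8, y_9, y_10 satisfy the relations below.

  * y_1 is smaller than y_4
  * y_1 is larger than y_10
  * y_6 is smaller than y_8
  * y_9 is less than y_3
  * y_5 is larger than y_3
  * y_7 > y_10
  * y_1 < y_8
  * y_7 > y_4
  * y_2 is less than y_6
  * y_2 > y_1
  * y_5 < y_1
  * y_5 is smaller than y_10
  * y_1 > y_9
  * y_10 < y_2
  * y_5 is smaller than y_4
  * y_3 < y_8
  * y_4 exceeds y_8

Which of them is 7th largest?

The consecutive relations fix a unique order: y_9 < y_3 < y_5 < y_10 < y_1 < y_2 < y_6 < y_8 < y_4 < y_7.
The 7th largest is y_10.

y_10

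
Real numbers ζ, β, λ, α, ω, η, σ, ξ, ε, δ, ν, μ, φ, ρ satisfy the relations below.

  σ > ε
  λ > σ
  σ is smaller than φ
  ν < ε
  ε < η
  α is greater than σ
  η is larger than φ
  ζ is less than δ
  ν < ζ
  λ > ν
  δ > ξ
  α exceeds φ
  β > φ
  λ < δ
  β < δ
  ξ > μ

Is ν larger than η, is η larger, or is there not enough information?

Following the relations from ν: ν < ε < σ < φ < η.
So η is larger.

η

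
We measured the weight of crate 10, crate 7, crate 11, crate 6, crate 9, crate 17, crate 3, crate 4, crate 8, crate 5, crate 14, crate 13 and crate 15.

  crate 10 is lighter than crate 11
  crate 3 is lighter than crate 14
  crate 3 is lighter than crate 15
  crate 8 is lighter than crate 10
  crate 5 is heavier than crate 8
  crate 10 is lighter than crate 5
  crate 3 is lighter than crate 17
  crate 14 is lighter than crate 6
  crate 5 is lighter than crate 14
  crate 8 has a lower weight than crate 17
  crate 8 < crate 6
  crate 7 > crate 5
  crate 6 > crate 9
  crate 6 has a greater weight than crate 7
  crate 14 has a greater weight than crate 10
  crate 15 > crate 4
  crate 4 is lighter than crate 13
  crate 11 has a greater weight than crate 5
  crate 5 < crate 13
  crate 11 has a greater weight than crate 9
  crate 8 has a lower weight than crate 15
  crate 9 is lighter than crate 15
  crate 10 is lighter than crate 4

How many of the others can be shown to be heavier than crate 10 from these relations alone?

Directly above crate 10: crate 4, crate 5, crate 14, crate 11.
One step further: crate 13, crate 7, crate 15, crate 6 (8 so far).
No other element is forced above crate 10 by the given relations, so the count is 8.

8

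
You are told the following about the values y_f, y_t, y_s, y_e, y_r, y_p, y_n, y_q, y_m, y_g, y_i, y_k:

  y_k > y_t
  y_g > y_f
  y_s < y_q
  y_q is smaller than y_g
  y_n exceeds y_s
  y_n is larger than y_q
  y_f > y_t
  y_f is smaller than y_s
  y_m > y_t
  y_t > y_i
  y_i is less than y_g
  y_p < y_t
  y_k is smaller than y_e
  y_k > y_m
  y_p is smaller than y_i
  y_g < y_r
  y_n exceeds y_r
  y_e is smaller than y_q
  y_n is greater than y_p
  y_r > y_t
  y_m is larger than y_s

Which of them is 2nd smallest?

The consecutive relations fix a unique order: y_p < y_i < y_t < y_f < y_s < y_m < y_k < y_e < y_q < y_g < y_r < y_n.
The 2nd smallest is y_i.

y_i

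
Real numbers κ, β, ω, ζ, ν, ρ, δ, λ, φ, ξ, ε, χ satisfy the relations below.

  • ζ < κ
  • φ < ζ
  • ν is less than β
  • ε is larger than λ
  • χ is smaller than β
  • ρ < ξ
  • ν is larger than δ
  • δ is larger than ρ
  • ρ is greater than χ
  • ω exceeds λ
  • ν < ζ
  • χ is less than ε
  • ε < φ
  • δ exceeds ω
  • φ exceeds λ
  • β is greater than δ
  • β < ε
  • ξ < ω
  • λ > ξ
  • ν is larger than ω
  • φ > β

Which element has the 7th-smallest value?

The consecutive relations fix a unique order: χ < ρ < ξ < λ < ω < δ < ν < β < ε < φ < ζ < κ.
The 7th smallest is ν.

ν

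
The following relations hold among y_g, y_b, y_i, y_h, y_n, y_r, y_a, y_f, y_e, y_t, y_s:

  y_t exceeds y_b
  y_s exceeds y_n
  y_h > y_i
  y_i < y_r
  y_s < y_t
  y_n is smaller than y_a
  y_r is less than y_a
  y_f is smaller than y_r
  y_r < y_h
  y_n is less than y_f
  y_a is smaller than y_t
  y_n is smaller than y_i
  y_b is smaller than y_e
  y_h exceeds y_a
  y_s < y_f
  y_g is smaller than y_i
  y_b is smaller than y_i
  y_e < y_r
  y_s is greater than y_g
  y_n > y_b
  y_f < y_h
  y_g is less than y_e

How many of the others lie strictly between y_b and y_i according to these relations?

1

Chaining upward from y_b reaches: y_n, y_s, y_f, y_e, y_r, y_a, y_h, y_t.
Chaining downward from y_i reaches: y_g, y_n.
Strictly between y_b and y_i are those in both lists: y_n — 1 element.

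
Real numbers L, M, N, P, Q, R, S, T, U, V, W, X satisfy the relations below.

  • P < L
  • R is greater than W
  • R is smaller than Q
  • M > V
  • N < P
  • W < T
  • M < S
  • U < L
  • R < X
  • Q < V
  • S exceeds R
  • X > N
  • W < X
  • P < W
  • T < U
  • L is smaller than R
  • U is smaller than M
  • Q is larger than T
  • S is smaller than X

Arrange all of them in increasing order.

N < P < W < T < U < L < R < Q < V < M < S < X

The consecutive links are each given: N < P; P < W; W < T; T < U; U < L; L < R; R < Q; Q < V; V < M; M < S; S < X.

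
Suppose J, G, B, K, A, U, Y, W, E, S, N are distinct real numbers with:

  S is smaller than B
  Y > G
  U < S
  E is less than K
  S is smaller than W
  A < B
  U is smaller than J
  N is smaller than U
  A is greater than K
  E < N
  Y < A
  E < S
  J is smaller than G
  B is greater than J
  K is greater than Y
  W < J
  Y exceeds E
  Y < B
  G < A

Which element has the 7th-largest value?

Chaining the given pairs: E < N < U < S < W < J < G < Y < K < A < B.
Counting 7 from the largest end gives W.

W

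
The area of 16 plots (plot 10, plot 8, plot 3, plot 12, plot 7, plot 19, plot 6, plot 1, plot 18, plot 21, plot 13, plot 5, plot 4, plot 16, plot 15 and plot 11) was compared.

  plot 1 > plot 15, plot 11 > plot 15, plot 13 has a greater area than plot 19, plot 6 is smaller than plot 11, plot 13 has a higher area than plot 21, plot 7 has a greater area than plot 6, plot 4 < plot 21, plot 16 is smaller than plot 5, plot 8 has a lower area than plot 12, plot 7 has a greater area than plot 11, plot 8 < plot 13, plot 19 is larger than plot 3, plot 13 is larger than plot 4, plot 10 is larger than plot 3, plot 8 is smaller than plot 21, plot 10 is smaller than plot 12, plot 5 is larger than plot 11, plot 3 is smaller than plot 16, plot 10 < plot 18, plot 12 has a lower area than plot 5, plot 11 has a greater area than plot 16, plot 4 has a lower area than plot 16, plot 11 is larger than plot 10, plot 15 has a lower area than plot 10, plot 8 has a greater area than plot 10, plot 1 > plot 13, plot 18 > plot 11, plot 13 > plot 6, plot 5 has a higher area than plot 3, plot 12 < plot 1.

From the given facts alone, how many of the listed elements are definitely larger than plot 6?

Directly above plot 6: plot 11, plot 13, plot 7.
One step further: plot 18, plot 1, plot 5 (6 so far).
No other element is forced above plot 6 by the given relations, so the count is 6.

6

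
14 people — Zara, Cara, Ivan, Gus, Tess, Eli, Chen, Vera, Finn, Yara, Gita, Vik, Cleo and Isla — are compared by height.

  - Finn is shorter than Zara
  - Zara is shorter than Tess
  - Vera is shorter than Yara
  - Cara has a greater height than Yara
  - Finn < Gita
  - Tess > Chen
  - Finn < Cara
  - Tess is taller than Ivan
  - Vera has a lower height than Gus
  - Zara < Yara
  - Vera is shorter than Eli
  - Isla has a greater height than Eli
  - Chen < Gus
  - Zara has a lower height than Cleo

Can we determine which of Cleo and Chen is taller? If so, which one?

undetermined

Following every chain through Chen: above Chen we get Gus, Tess.
Cleo is not reached, and no chain runs the other way from Cleo to Chen.
So the given relations leave the order of Chen and Cleo undetermined.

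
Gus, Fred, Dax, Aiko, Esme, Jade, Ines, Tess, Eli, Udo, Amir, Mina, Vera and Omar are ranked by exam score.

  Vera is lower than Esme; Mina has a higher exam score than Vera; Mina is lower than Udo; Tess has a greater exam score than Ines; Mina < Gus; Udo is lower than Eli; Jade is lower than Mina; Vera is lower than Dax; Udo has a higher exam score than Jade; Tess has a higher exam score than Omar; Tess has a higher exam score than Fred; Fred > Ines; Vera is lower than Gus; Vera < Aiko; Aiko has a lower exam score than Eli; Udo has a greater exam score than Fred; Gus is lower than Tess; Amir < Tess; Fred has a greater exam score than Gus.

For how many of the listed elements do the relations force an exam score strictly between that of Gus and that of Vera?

The relations place Vera below Gus. An element lies strictly between them when it is forced above Vera and also forced below Gus.
Above Vera: {Aiko, Esme, Mina, Fred, Tess, Dax, Udo, Eli}. Below Gus: {Jade, Mina}.
Intersection: {Mina} — 1.

1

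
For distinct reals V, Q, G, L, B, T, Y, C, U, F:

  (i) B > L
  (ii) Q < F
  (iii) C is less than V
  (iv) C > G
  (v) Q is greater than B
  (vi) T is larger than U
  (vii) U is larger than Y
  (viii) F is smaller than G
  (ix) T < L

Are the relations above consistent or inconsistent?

consistent

Every relation is compatible with Y < U < T < L < B < Q < F < G < C < V; the set is consistent.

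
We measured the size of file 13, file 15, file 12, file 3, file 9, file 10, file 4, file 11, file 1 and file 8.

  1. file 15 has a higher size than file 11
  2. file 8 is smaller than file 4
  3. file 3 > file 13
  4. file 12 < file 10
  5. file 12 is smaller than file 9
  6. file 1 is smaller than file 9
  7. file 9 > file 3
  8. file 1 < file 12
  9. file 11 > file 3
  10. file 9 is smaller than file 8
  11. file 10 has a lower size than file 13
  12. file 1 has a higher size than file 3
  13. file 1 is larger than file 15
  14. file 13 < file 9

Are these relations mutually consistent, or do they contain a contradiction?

inconsistent

Chaining the given relations yields file 3 < file 11 < file 15 < file 1 < file 12 < file 10 < file 13, so file 3 < file 13. But one relation states file 13 < file 3. These cannot both hold.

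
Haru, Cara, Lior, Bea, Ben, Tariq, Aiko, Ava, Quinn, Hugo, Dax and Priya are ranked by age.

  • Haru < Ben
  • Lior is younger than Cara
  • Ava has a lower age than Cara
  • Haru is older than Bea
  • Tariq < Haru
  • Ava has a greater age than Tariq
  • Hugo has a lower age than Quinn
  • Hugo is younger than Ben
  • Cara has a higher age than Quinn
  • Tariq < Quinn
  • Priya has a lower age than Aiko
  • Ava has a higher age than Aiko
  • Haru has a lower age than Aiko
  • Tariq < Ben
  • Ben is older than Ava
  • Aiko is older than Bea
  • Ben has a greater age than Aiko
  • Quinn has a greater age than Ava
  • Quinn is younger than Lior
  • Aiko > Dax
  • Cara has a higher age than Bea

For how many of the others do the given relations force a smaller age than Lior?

9

Directly below Lior: Quinn.
One step further: Tariq, Hugo, Ava (4 so far).
One step further: Aiko (5 so far).
One step further: Bea, Dax, Priya, Haru (9 so far).
No other element is forced below Lior by the given relations, so the count is 9.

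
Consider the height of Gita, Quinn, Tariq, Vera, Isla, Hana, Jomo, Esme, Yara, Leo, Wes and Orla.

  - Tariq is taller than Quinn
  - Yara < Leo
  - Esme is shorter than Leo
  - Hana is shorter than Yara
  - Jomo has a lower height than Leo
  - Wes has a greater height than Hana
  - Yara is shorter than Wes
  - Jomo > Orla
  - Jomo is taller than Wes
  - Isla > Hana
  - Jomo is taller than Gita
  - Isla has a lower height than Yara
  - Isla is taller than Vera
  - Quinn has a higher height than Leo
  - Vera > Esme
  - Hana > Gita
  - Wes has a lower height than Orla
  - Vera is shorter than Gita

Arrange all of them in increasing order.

Esme < Vera < Gita < Hana < Isla < Yara < Wes < Orla < Jomo < Leo < Quinn < Tariq

Nothing is placed below Esme, so it is least; from there Esme < Vera; Vera < Gita; Gita < Hana; Hana < Isla; Isla < Yara; Yara < Wes; Wes < Orla; Orla < Jomo; Jomo < Leo; Leo < Quinn; Quinn < Tariq, each given directly.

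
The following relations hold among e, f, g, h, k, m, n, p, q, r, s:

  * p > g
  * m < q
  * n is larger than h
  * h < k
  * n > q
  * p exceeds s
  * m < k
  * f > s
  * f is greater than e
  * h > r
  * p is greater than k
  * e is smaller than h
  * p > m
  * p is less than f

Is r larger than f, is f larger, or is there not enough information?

r < h < k < p < f, by transitivity through h, k, p.
So f is larger.

f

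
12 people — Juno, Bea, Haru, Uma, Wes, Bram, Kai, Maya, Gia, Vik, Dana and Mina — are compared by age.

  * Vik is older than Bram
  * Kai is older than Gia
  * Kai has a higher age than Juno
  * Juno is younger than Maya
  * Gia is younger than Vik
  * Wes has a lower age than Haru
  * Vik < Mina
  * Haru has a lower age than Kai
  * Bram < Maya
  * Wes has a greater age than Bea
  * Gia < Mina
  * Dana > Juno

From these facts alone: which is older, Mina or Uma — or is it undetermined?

Following every chain through Uma: nothing is chained to Uma.
Mina is not reached, and no chain runs the other way from Mina to Uma.
So the given relations leave the order of Uma and Mina undetermined.

undetermined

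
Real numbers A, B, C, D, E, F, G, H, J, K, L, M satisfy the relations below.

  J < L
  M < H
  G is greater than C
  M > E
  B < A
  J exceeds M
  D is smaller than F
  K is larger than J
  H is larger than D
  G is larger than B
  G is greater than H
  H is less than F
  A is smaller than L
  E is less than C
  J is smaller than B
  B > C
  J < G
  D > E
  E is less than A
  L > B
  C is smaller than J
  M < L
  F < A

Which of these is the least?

E

C is not least since E < C; M is not least since E < M; D is not least since E < D; J is not least since M < J; K is not least since J < K; H is not least since D < H; F is not least since D < F; B is not least since J < B; G is not least since J < G; A is not least since F < A; L is not least since M < L.
Only E has nothing below it, so E is the least.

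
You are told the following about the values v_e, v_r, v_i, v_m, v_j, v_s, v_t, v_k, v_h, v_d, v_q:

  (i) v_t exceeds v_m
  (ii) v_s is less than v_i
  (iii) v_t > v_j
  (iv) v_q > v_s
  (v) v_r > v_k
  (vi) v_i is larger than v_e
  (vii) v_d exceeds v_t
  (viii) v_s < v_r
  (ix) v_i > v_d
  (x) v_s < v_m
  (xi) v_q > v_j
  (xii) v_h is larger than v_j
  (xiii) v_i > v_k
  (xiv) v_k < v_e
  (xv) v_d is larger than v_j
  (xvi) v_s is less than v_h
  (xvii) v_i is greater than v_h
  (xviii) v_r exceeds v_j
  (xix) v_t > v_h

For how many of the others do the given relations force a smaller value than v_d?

The elements the relations force below v_d are v_s, v_j, v_h, v_m, v_t — no chain reaches any other.
That is 5.

5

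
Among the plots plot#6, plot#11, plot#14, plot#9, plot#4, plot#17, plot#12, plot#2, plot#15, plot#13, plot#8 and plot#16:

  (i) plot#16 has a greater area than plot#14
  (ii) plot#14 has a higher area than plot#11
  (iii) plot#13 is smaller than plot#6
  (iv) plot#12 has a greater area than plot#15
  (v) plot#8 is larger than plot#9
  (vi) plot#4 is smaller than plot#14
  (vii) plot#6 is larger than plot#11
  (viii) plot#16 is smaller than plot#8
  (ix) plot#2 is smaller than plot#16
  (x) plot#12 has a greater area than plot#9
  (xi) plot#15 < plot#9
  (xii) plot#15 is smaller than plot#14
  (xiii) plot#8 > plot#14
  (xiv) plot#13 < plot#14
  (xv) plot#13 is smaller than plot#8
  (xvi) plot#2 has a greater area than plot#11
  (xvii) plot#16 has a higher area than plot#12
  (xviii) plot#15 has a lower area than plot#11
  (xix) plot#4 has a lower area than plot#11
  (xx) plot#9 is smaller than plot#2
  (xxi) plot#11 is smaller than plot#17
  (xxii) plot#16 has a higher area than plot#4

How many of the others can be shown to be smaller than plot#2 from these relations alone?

Directly below plot#2: plot#11, plot#9.
One step further: plot#15, plot#4 (4 so far).
No other element is forced below plot#2 by the given relations, so the count is 4.

4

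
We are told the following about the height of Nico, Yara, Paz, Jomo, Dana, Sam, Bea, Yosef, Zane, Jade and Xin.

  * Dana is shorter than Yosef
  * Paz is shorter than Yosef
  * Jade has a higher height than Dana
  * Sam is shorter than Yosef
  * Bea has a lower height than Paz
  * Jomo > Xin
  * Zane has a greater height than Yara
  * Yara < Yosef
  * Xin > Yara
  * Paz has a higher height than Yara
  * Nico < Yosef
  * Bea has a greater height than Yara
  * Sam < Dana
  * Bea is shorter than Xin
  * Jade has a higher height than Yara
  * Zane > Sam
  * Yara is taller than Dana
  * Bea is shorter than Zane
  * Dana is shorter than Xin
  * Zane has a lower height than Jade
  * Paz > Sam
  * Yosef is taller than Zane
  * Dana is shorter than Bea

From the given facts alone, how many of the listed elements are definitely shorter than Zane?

From Zane the given relations immediately reach Sam, Yara, Bea.
From those, Dana — 4 in total.
No other element is forced below Zane by the given relations, so the count is 4.

4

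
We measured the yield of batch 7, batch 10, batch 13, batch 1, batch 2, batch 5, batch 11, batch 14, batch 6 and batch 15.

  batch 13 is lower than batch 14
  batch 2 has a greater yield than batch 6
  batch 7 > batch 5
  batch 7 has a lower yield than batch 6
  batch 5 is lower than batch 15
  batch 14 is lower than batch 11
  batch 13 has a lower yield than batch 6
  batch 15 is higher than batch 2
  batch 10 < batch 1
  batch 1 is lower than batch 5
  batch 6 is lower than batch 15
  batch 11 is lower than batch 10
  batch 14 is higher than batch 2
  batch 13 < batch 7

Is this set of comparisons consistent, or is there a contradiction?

We have batch 5 < batch 7 stated directly, yet also batch 7 < batch 6 < batch 2 < batch 14 < batch 11 < batch 10 < batch 1 < batch 5 by chaining the others — so batch 7 < batch 5. Contradiction.

inconsistent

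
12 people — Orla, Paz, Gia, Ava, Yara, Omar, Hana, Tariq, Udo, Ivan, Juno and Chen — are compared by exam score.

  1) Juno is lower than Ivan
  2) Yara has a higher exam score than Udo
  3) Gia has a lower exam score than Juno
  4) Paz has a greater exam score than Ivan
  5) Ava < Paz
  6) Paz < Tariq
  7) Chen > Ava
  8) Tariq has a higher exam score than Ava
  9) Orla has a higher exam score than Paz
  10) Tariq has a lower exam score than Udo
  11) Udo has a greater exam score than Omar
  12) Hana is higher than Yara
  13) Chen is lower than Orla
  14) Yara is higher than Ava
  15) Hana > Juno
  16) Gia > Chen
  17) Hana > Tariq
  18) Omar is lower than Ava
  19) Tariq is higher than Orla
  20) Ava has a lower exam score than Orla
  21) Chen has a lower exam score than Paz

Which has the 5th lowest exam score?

The consecutive relations fix a unique order: Omar < Ava < Chen < Gia < Juno < Ivan < Paz < Orla < Tariq < Udo < Yara < Hana.
Counting 5 from the smallest end gives Juno.

Juno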